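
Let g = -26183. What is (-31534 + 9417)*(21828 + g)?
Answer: 96319535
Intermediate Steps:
(-31534 + 9417)*(21828 + g) = (-31534 + 9417)*(21828 - 26183) = -22117*(-4355) = 96319535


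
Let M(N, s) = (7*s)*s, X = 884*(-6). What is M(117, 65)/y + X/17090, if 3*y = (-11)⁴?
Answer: 719327193/125107345 ≈ 5.7497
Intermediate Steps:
y = 14641/3 (y = (⅓)*(-11)⁴ = (⅓)*14641 = 14641/3 ≈ 4880.3)
X = -5304
M(N, s) = 7*s²
M(117, 65)/y + X/17090 = (7*65²)/(14641/3) - 5304/17090 = (7*4225)*(3/14641) - 5304*1/17090 = 29575*(3/14641) - 2652/8545 = 88725/14641 - 2652/8545 = 719327193/125107345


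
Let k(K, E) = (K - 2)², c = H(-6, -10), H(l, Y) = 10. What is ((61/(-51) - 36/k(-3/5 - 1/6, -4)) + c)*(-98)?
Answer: -141194578/351339 ≈ -401.88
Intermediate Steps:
c = 10
k(K, E) = (-2 + K)²
((61/(-51) - 36/k(-3/5 - 1/6, -4)) + c)*(-98) = ((61/(-51) - 36/(-2 + (-3/5 - 1/6))²) + 10)*(-98) = ((61*(-1/51) - 36/(-2 + (-3*⅕ - 1*⅙))²) + 10)*(-98) = ((-61/51 - 36/(-2 + (-⅗ - ⅙))²) + 10)*(-98) = ((-61/51 - 36/(-2 - 23/30)²) + 10)*(-98) = ((-61/51 - 36/((-83/30)²)) + 10)*(-98) = ((-61/51 - 36/6889/900) + 10)*(-98) = ((-61/51 - 36*900/6889) + 10)*(-98) = ((-61/51 - 32400/6889) + 10)*(-98) = (-2072629/351339 + 10)*(-98) = (1440761/351339)*(-98) = -141194578/351339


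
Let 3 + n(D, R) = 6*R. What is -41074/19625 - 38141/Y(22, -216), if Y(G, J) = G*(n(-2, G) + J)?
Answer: 669901489/37562250 ≈ 17.834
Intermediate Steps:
n(D, R) = -3 + 6*R
Y(G, J) = G*(-3 + J + 6*G) (Y(G, J) = G*((-3 + 6*G) + J) = G*(-3 + J + 6*G))
-41074/19625 - 38141/Y(22, -216) = -41074/19625 - 38141*1/(22*(-3 - 216 + 6*22)) = -41074*1/19625 - 38141*1/(22*(-3 - 216 + 132)) = -41074/19625 - 38141/(22*(-87)) = -41074/19625 - 38141/(-1914) = -41074/19625 - 38141*(-1/1914) = -41074/19625 + 38141/1914 = 669901489/37562250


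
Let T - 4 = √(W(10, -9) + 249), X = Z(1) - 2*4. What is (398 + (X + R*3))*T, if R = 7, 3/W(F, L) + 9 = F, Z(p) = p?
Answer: 1648 + 2472*√7 ≈ 8188.3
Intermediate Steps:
W(F, L) = 3/(-9 + F)
X = -7 (X = 1 - 2*4 = 1 - 8 = -7)
T = 4 + 6*√7 (T = 4 + √(3/(-9 + 10) + 249) = 4 + √(3/1 + 249) = 4 + √(3*1 + 249) = 4 + √(3 + 249) = 4 + √252 = 4 + 6*√7 ≈ 19.875)
(398 + (X + R*3))*T = (398 + (-7 + 7*3))*(4 + 6*√7) = (398 + (-7 + 21))*(4 + 6*√7) = (398 + 14)*(4 + 6*√7) = 412*(4 + 6*√7) = 1648 + 2472*√7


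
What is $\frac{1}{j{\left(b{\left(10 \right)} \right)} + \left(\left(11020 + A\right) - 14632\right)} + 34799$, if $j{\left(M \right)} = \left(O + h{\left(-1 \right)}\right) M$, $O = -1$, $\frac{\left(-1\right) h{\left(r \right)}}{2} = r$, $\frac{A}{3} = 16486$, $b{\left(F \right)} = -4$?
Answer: $\frac{1595255759}{45842} \approx 34799.0$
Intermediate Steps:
$A = 49458$ ($A = 3 \cdot 16486 = 49458$)
$h{\left(r \right)} = - 2 r$
$j{\left(M \right)} = M$ ($j{\left(M \right)} = \left(-1 - -2\right) M = \left(-1 + 2\right) M = 1 M = M$)
$\frac{1}{j{\left(b{\left(10 \right)} \right)} + \left(\left(11020 + A\right) - 14632\right)} + 34799 = \frac{1}{-4 + \left(\left(11020 + 49458\right) - 14632\right)} + 34799 = \frac{1}{-4 + \left(60478 - 14632\right)} + 34799 = \frac{1}{-4 + 45846} + 34799 = \frac{1}{45842} + 34799 = \frac{1595255759}{45842}$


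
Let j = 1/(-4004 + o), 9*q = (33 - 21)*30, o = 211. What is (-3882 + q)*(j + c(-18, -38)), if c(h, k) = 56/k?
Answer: 408108766/72067 ≈ 5662.9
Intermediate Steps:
q = 40 (q = ((33 - 21)*30)/9 = (12*30)/9 = (1/9)*360 = 40)
j = -1/3793 (j = 1/(-4004 + 211) = 1/(-3793) = -1/3793 ≈ -0.00026364)
(-3882 + q)*(j + c(-18, -38)) = (-3882 + 40)*(-1/3793 + 56/(-38)) = -3842*(-1/3793 + 56*(-1/38)) = -3842*(-1/3793 - 28/19) = -3842*(-106223/72067) = 408108766/72067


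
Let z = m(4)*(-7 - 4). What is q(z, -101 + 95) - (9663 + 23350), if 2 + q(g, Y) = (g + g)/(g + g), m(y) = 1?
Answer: -33014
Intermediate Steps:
z = -11 (z = 1*(-7 - 4) = 1*(-11) = -11)
q(g, Y) = -1 (q(g, Y) = -2 + (g + g)/(g + g) = -2 + (2*g)/((2*g)) = -2 + (2*g)*(1/(2*g)) = -2 + 1 = -1)
q(z, -101 + 95) - (9663 + 23350) = -1 - (9663 + 23350) = -1 - 1*33013 = -1 - 33013 = -33014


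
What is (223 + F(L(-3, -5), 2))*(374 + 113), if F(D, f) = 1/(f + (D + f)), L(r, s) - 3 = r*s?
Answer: 2389709/22 ≈ 1.0862e+5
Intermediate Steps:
L(r, s) = 3 + r*s
F(D, f) = 1/(D + 2*f)
(223 + F(L(-3, -5), 2))*(374 + 113) = (223 + 1/((3 - 3*(-5)) + 2*2))*(374 + 113) = (223 + 1/((3 + 15) + 4))*487 = (223 + 1/(18 + 4))*487 = (223 + 1/22)*487 = (4907/22)*487 = 2389709/22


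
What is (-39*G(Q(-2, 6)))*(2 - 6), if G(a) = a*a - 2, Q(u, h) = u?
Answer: 312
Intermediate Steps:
G(a) = -2 + a² (G(a) = a² - 2 = -2 + a²)
(-39*G(Q(-2, 6)))*(2 - 6) = (-39*(-2 + (-2)²))*(2 - 6) = -39*(-2 + 4)*(-4) = -39*2*(-4) = -78*(-4) = 312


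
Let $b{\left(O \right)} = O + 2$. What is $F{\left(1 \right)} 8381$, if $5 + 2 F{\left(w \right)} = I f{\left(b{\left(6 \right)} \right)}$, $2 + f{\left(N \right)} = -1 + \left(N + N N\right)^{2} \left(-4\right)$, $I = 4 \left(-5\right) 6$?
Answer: $\frac{20857585175}{2} \approx 1.0429 \cdot 10^{10}$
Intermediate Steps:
$b{\left(O \right)} = 2 + O$
$I = -120$ ($I = \left(-20\right) 6 = -120$)
$f{\left(N \right)} = -3 - 4 \left(N + N^{2}\right)^{2}$ ($f{\left(N \right)} = -2 + \left(-1 + \left(N + N N\right)^{2} \left(-4\right)\right) = -2 + \left(-1 + \left(N + N^{2}\right)^{2} \left(-4\right)\right) = -2 - \left(1 + 4 \left(N + N^{2}\right)^{2}\right) = -3 - 4 \left(N + N^{2}\right)^{2}$)
$F{\left(w \right)} = \frac{2488675}{2}$ ($F{\left(w \right)} = - \frac{5}{2} + \frac{\left(-120\right) \left(-3 - 4 \left(2 + 6\right)^{2} \left(1 + \left(2 + 6\right)\right)^{2}\right)}{2} = - \frac{5}{2} + \frac{\left(-120\right) \left(-3 - 4 \cdot 8^{2} \left(1 + 8\right)^{2}\right)}{2} = - \frac{5}{2} + \frac{\left(-120\right) \left(-3 - 256 \cdot 9^{2}\right)}{2} = - \frac{5}{2} + \frac{\left(-120\right) \left(-3 - 256 \cdot 81\right)}{2} = - \frac{5}{2} + \frac{\left(-120\right) \left(-3 - 20736\right)}{2} = - \frac{5}{2} + \frac{\left(-120\right) \left(-20739\right)}{2} = - \frac{5}{2} + \frac{1}{2} \cdot 2488680 = - \frac{5}{2} + 1244340 = \frac{2488675}{2}$)
$F{\left(1 \right)} 8381 = \frac{2488675}{2} \cdot 8381 = \frac{20857585175}{2}$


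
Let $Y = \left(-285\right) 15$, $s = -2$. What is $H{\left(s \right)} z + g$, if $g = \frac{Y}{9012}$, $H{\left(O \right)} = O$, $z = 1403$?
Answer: $- \frac{8430649}{3004} \approx -2806.5$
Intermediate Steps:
$Y = -4275$
$g = - \frac{1425}{3004}$ ($g = - \frac{4275}{9012} = \left(-4275\right) \frac{1}{9012} = - \frac{1425}{3004} \approx -0.47437$)
$H{\left(s \right)} z + g = \left(-2\right) 1403 - \frac{1425}{3004} = -2806 - \frac{1425}{3004} = - \frac{8430649}{3004}$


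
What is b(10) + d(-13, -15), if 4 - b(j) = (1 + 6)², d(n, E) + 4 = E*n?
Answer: 146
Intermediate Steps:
d(n, E) = -4 + E*n
b(j) = -45 (b(j) = 4 - (1 + 6)² = 4 - 1*7² = 4 - 1*49 = 4 - 49 = -45)
b(10) + d(-13, -15) = -45 + (-4 - 15*(-13)) = -45 + (-4 + 195) = -45 + 191 = 146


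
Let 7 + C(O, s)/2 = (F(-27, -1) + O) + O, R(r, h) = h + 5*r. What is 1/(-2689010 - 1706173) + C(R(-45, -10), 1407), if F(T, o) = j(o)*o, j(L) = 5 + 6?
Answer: -4289698609/4395183 ≈ -976.00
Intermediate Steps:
j(L) = 11
F(T, o) = 11*o
C(O, s) = -36 + 4*O (C(O, s) = -14 + 2*((11*(-1) + O) + O) = -14 + 2*((-11 + O) + O) = -14 + 2*(-11 + 2*O) = -14 + (-22 + 4*O) = -36 + 4*O)
1/(-2689010 - 1706173) + C(R(-45, -10), 1407) = 1/(-2689010 - 1706173) + (-36 + 4*(-10 + 5*(-45))) = 1/(-4395183) + (-36 + 4*(-10 - 225)) = -1/4395183 + (-36 + 4*(-235)) = -1/4395183 + (-36 - 940) = -1/4395183 - 976 = -4289698609/4395183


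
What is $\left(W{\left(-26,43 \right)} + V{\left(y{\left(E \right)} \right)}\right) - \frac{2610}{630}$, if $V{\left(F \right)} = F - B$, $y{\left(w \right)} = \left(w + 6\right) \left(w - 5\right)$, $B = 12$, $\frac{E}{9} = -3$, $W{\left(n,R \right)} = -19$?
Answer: $\frac{4458}{7} \approx 636.86$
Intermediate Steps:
$E = -27$ ($E = 9 \left(-3\right) = -27$)
$y{\left(w \right)} = \left(-5 + w\right) \left(6 + w\right)$ ($y{\left(w \right)} = \left(6 + w\right) \left(-5 + w\right) = \left(-5 + w\right) \left(6 + w\right)$)
$V{\left(F \right)} = -12 + F$ ($V{\left(F \right)} = F - 12 = -12 + F$)
$\left(W{\left(-26,43 \right)} + V{\left(y{\left(E \right)} \right)}\right) - \frac{2610}{630} = \left(-19 - -660\right) - \frac{2610}{630} = \left(-19 - -660\right) - \frac{29}{7} = \left(-19 + \left(-12 + 672\right)\right) - \frac{29}{7} = \left(-19 + 660\right) - \frac{29}{7} = 641 - \frac{29}{7} = \frac{4458}{7}$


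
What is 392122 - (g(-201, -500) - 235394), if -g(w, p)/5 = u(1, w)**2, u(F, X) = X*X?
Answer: 8161831521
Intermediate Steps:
u(F, X) = X**2
g(w, p) = -5*w**4
392122 - (g(-201, -500) - 235394) = 392122 - (-5*(-201)**4 - 235394) = 392122 - (-5*1632240801 - 235394) = 392122 - (-8161204005 - 235394) = 392122 - 1*(-8161439399) = 392122 + 8161439399 = 8161831521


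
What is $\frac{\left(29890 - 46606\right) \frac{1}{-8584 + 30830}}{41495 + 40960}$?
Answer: $- \frac{398}{43673665} \approx -9.113 \cdot 10^{-6}$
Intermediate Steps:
$\frac{\left(29890 - 46606\right) \frac{1}{-8584 + 30830}}{41495 + 40960} = \frac{\left(-16716\right) \frac{1}{22246}}{82455} = \left(-16716\right) \frac{1}{22246} \cdot \frac{1}{82455} = \left(- \frac{1194}{1589}\right) \frac{1}{82455} = - \frac{398}{43673665}$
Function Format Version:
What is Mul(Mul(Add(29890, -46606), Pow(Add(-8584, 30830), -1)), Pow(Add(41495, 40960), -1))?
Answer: Rational(-398, 43673665) ≈ -9.1130e-6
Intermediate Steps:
Mul(Mul(Add(29890, -46606), Pow(Add(-8584, 30830), -1)), Pow(Add(41495, 40960), -1)) = Mul(Mul(-16716, Pow(22246, -1)), Pow(82455, -1)) = Mul(Mul(-16716, Rational(1, 22246)), Rational(1, 82455)) = Mul(Rational(-1194, 1589), Rational(1, 82455)) = Rational(-398, 43673665)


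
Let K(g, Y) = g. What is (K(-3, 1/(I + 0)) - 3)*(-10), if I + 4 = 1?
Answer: 60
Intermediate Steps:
I = -3 (I = -4 + 1 = -3)
(K(-3, 1/(I + 0)) - 3)*(-10) = (-3 - 3)*(-10) = -6*(-10) = 60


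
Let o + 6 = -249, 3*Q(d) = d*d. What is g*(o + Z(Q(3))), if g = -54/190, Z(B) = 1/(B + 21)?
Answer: 55071/760 ≈ 72.462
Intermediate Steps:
Q(d) = d²/3 (Q(d) = (d*d)/3 = d²/3)
Z(B) = 1/(21 + B)
g = -27/95 (g = -54*1/190 = -27/95 ≈ -0.28421)
o = -255 (o = -6 - 249 = -255)
g*(o + Z(Q(3))) = -27*(-255 + 1/(21 + (⅓)*3²))/95 = -27*(-255 + 1/(21 + (⅓)*9))/95 = -27*(-255 + 1/(21 + 3))/95 = -27*(-255 + 1/24)/95 = -27/95*(-6119/24) = 55071/760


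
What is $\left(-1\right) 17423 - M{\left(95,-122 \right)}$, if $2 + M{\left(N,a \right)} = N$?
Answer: $-17516$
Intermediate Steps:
$M{\left(N,a \right)} = -2 + N$
$\left(-1\right) 17423 - M{\left(95,-122 \right)} = \left(-1\right) 17423 - \left(-2 + 95\right) = -17423 - 93 = -17516$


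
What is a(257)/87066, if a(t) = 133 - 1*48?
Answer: 85/87066 ≈ 0.00097627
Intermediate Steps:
a(t) = 85 (a(t) = 133 - 48 = 85)
a(257)/87066 = 85/87066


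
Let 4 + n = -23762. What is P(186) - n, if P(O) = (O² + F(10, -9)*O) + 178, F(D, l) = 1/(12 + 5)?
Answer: 995366/17 ≈ 58551.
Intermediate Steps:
n = -23766 (n = -4 - 23762 = -23766)
F(D, l) = 1/17
P(O) = 178 + O² + O/17 (P(O) = (O² + O/17) + 178 = 178 + O² + O/17)
P(186) - n = (178 + 186² + (1/17)*186) - 1*(-23766) = (178 + 34596 + 186/17) + 23766 = 591344/17 + 23766 = 995366/17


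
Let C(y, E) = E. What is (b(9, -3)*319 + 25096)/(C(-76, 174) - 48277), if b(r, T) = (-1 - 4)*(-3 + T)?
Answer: -34666/48103 ≈ -0.72066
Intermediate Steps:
b(r, T) = 15 - 5*T (b(r, T) = -5*(-3 + T) = 15 - 5*T)
(b(9, -3)*319 + 25096)/(C(-76, 174) - 48277) = ((15 - 5*(-3))*319 + 25096)/(174 - 48277) = ((15 + 15)*319 + 25096)/(-48103) = (30*319 + 25096)*(-1/48103) = (9570 + 25096)*(-1/48103) = 34666*(-1/48103) = -34666/48103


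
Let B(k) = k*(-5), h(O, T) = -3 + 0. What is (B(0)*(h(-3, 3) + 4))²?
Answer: 0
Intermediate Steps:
h(O, T) = -3
B(k) = -5*k
(B(0)*(h(-3, 3) + 4))² = ((-5*0)*(-3 + 4))² = (0*1)² = 0² = 0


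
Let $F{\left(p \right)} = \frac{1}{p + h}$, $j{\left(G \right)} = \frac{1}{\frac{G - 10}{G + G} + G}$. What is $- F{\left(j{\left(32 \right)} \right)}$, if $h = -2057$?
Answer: $\frac{1035}{2128963} \approx 0.00048615$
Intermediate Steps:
$j{\left(G \right)} = \frac{1}{G + \frac{-10 + G}{2 G}}$ ($j{\left(G \right)} = \frac{1}{\frac{-10 + G}{2 G} + G} = \frac{1}{G + \frac{-10 + G}{2 G}}$)
$F{\left(p \right)} = \frac{1}{-2057 + p}$ ($F{\left(p \right)} = \frac{1}{p - 2057} = \frac{1}{-2057 + p}$)
$- F{\left(j{\left(32 \right)} \right)} = - \frac{1}{-2057 + 2 \cdot 32 \frac{1}{-10 + 32 + 2 \cdot 32^{2}}} = - \frac{1}{-2057 + 2 \cdot 32 \frac{1}{-10 + 32 + 2 \cdot 1024}} = - \frac{1}{-2057 + 2 \cdot 32 \frac{1}{-10 + 32 + 2048}} = - \frac{1}{-2057 + 2 \cdot 32 \cdot \frac{1}{2070}} = - \frac{1}{-2057 + \frac{32}{1035}} = - \frac{1}{- \frac{2128963}{1035}} = \left(-1\right) \left(- \frac{1035}{2128963}\right) = \frac{1035}{2128963}$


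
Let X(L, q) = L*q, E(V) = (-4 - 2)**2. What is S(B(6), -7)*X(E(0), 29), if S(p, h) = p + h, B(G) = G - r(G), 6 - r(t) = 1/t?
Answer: -7134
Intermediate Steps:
r(t) = 6 - 1/t
E(V) = 36 (E(V) = (-6)**2 = 36)
B(G) = -6 + G + 1/G (B(G) = G - (6 - 1/G) = G + (-6 + 1/G) = -6 + G + 1/G)
S(p, h) = h + p
S(B(6), -7)*X(E(0), 29) = (-7 + (-6 + 6 + 1/6))*(36*29) = (-7 + (-6 + 6 + 1/6))*1044 = (-7 + 1/6)*1044 = -41/6*1044 = -7134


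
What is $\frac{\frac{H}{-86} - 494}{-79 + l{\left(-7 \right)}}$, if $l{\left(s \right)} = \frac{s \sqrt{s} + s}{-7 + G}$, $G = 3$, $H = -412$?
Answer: $\frac{1625031}{257527} + \frac{36813 i \sqrt{7}}{257527} \approx 6.3101 + 0.37821 i$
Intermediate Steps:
$l{\left(s \right)} = - \frac{s}{4} - \frac{s^{\frac{3}{2}}}{4}$ ($l{\left(s \right)} = \frac{s \sqrt{s} + s}{-7 + 3} = \frac{s^{\frac{3}{2}} + s}{-4} = \left(s + s^{\frac{3}{2}}\right) \left(- \frac{1}{4}\right) = - \frac{s}{4} - \frac{s^{\frac{3}{2}}}{4}$)
$\frac{\frac{H}{-86} - 494}{-79 + l{\left(-7 \right)}} = \frac{- \frac{412}{-86} - 494}{-79 - \left(- \frac{7}{4} + \frac{\left(-7\right)^{\frac{3}{2}}}{4}\right)} = \frac{\left(-412\right) \left(- \frac{1}{86}\right) - 494}{-79 + \left(\frac{7}{4} - \frac{\left(-7\right) i \sqrt{7}}{4}\right)} = \frac{\frac{206}{43} - 494}{-79 + \left(\frac{7}{4} + \frac{7 i \sqrt{7}}{4}\right)} = - \frac{21036}{43 \left(- \frac{309}{4} + \frac{7 i \sqrt{7}}{4}\right)}$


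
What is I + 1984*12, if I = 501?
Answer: 24309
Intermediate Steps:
I + 1984*12 = 501 + 1984*12 = 501 + 23808 = 24309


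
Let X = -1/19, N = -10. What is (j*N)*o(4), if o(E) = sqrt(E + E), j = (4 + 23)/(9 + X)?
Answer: -1026*sqrt(2)/17 ≈ -85.352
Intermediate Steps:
X = -1/19 (X = -1*1/19 = -1/19 ≈ -0.052632)
j = 513/170 (j = (4 + 23)/(9 - 1/19) = 27/(170/19) = 27*(19/170) = 513/170 ≈ 3.0176)
o(E) = sqrt(2)*sqrt(E) (o(E) = sqrt(2*E) = sqrt(2)*sqrt(E))
(j*N)*o(4) = ((513/170)*(-10))*(sqrt(2)*sqrt(4)) = -513*sqrt(2)*2/17 = -1026*sqrt(2)/17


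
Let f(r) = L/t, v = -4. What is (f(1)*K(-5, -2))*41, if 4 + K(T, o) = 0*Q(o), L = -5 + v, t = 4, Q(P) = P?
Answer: 369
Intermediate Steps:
L = -9 (L = -5 - 4 = -9)
K(T, o) = -4 (K(T, o) = -4 + 0*o = -4 + 0 = -4)
f(r) = -9/4
(f(1)*K(-5, -2))*41 = -9/4*(-4)*41 = 9*41 = 369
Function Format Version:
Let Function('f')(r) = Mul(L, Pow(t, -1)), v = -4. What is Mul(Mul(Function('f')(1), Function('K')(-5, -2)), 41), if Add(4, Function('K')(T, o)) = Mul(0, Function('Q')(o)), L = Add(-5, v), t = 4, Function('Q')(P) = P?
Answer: 369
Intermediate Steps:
L = -9 (L = Add(-5, -4) = -9)
Function('K')(T, o) = -4 (Function('K')(T, o) = Add(-4, Mul(0, o)) = Add(-4, 0) = -4)
Function('f')(r) = Rational(-9, 4) (Function('f')(r) = Mul(-9, Pow(4, -1)) = Mul(-9, Rational(1, 4)) = Rational(-9, 4))
Mul(Mul(Function('f')(1), Function('K')(-5, -2)), 41) = Mul(Mul(Rational(-9, 4), -4), 41) = Mul(9, 41) = 369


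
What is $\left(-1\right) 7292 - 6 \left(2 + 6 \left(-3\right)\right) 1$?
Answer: $-700032$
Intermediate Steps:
$\left(-1\right) 7292 - 6 \left(2 + 6 \left(-3\right)\right) 1 = - 7292 - 6 \left(2 - 18\right) 1 = - 7292 \left(-6\right) \left(-16\right) 1 = - 7292 \cdot 96 \cdot 1 = \left(-7292\right) 96 = -700032$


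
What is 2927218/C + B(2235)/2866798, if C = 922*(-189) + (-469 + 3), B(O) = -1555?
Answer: -306636013/18302339 ≈ -16.754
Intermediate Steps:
C = -174724 (C = -174258 - 466 = -174724)
2927218/C + B(2235)/2866798 = 2927218/(-174724) - 1555/2866798 = 2927218*(-1/174724) - 1555*1/2866798 = -1463609/87362 - 5/9218 = -306636013/18302339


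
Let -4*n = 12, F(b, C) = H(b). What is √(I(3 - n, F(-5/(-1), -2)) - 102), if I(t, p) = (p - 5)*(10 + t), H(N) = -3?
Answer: I*√230 ≈ 15.166*I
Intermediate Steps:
F(b, C) = -3
n = -3 (n = -¼*12 = -3)
I(t, p) = (-5 + p)*(10 + t)
√(I(3 - n, F(-5/(-1), -2)) - 102) = √((-50 - 5*(3 - 1*(-3)) + 10*(-3) - 3*(3 - 1*(-3))) - 102) = √((-50 - 5*(3 + 3) - 30 - 3*(3 + 3)) - 102) = √((-50 - 5*6 - 30 - 3*6) - 102) = √((-50 - 30 - 30 - 18) - 102) = √(-128 - 102) = √(-230) = I*√230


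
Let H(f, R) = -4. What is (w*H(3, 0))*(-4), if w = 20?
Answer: 320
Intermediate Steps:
(w*H(3, 0))*(-4) = (20*(-4))*(-4) = -80*(-4) = 320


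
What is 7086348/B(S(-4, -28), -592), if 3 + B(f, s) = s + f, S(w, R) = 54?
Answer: -7086348/541 ≈ -13099.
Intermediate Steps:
B(f, s) = -3 + f + s (B(f, s) = -3 + (s + f) = -3 + (f + s) = -3 + f + s)
7086348/B(S(-4, -28), -592) = 7086348/(-3 + 54 - 592) = 7086348/(-541) = 7086348*(-1/541) = -7086348/541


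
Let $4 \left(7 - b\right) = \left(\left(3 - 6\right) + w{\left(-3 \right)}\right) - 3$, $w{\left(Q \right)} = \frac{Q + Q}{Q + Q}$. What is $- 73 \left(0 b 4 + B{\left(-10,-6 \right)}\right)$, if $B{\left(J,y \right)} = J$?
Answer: $730$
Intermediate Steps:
$w{\left(Q \right)} = 1$ ($w{\left(Q \right)} = \frac{2 Q}{2 Q} = 2 Q \frac{1}{2 Q} = 1$)
$b = \frac{33}{4}$ ($b = 7 - \frac{\left(\left(3 - 6\right) + 1\right) - 3}{4} = 7 - \frac{\left(-3 + 1\right) - 3}{4} = 7 - \frac{-2 - 3}{4} = 7 - - \frac{5}{4} = 7 + \frac{5}{4} = \frac{33}{4} \approx 8.25$)
$- 73 \left(0 b 4 + B{\left(-10,-6 \right)}\right) = - 73 \left(0 \cdot \frac{33}{4} \cdot 4 - 10\right) = - 73 \left(0 \cdot 4 - 10\right) = - 73 \left(0 - 10\right) = \left(-73\right) \left(-10\right) = 730$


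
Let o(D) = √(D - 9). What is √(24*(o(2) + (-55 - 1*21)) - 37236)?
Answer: 2*√(-9765 + 6*I*√7) ≈ 0.16064 + 197.64*I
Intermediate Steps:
o(D) = √(-9 + D)
√(24*(o(2) + (-55 - 1*21)) - 37236) = √(24*(√(-9 + 2) + (-55 - 1*21)) - 37236) = √(24*(√(-7) + (-55 - 21)) - 37236) = √(24*(I*√7 - 76) - 37236) = √(24*(-76 + I*√7) - 37236) = √((-1824 + 24*I*√7) - 37236) = √(-39060 + 24*I*√7)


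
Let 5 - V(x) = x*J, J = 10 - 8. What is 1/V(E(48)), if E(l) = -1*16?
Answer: 1/37 ≈ 0.027027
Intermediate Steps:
J = 2
E(l) = -16
V(x) = 5 - 2*x (V(x) = 5 - x*2 = 5 - 2*x)
1/V(E(48)) = 1/(5 - 2*(-16)) = 1/(5 + 32) = 1/37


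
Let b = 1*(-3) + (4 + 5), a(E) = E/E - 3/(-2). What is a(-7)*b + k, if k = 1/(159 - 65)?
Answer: 1411/94 ≈ 15.011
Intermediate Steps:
a(E) = 5/2 (a(E) = 1 - 3*(-½) = 1 + 3/2 = 5/2)
b = 6 (b = -3 + 9 = 6)
k = 1/94 ≈ 0.010638
a(-7)*b + k = (5/2)*6 + 1/94 = 15 + 1/94 = 1411/94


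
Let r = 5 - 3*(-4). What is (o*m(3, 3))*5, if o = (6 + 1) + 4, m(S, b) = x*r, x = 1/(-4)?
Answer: -935/4 ≈ -233.75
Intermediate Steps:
x = -¼ ≈ -0.25000
r = 17 (r = 5 + 12 = 17)
m(S, b) = -17/4 (m(S, b) = -¼*17 = -17/4)
o = 11 (o = 7 + 4 = 11)
(o*m(3, 3))*5 = (11*(-17/4))*5 = -187/4*5 = -935/4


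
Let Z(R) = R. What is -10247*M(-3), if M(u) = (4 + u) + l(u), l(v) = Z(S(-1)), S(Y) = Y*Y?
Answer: -20494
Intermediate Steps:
S(Y) = Y²
l(v) = 1 (l(v) = (-1)² = 1)
M(u) = 5 + u (M(u) = (4 + u) + 1 = 5 + u)
-10247*M(-3) = -10247*(5 - 3) = -10247*2 = -20494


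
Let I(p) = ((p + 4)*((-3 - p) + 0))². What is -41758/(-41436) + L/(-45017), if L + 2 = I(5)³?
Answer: -2886307952032493/932662206 ≈ -3.0947e+6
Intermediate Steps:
I(p) = (-3 - p)²*(4 + p)² (I(p) = ((4 + p)*(-3 - p))² = ((-3 - p)*(4 + p))² = (-3 - p)²*(4 + p)²)
L = 139314069502 (L = -2 + ((3 + 5)²*(4 + 5)²)³ = -2 + (8²*9²)³ = -2 + (64*81)³ = -2 + 5184³ = -2 + 139314069504 = 139314069502)
-41758/(-41436) + L/(-45017) = -41758/(-41436) + 139314069502/(-45017) = -41758*(-1/41436) + 139314069502*(-1/45017) = 20879/20718 - 139314069502/45017 = -2886307952032493/932662206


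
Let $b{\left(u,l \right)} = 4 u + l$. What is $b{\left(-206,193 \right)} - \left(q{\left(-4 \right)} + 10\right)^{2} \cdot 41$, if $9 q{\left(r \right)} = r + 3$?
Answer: $- \frac{375872}{81} \approx -4640.4$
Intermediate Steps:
$q{\left(r \right)} = \frac{1}{3} + \frac{r}{9}$ ($q{\left(r \right)} = \frac{r + 3}{9} = \frac{3 + r}{9} = \frac{1}{3} + \frac{r}{9}$)
$b{\left(u,l \right)} = l + 4 u$
$b{\left(-206,193 \right)} - \left(q{\left(-4 \right)} + 10\right)^{2} \cdot 41 = \left(193 + 4 \left(-206\right)\right) - \left(\left(\frac{1}{3} + \frac{1}{9} \left(-4\right)\right) + 10\right)^{2} \cdot 41 = \left(193 - 824\right) - \left(\left(\frac{1}{3} - \frac{4}{9}\right) + 10\right)^{2} \cdot 41 = -631 - \left(- \frac{1}{9} + 10\right)^{2} \cdot 41 = -631 - \left(\frac{89}{9}\right)^{2} \cdot 41 = -631 - \frac{7921}{81} \cdot 41 = -631 - \frac{324761}{81} = - \frac{375872}{81}$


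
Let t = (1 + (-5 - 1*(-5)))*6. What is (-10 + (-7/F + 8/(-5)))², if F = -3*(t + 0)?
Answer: 1018081/8100 ≈ 125.69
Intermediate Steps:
t = 6 (t = (1 + (-5 + 5))*6 = (1 + 0)*6 = 1*6 = 6)
F = -18 (F = -3*(6 + 0) = -3*6 = -18)
(-10 + (-7/F + 8/(-5)))² = (-10 + (-7/(-18) + 8/(-5)))² = (-10 + (-7*(-1/18) + 8*(-⅕)))² = (-10 + (7/18 - 8/5))² = (-10 - 109/90)² = (-1009/90)² = 1018081/8100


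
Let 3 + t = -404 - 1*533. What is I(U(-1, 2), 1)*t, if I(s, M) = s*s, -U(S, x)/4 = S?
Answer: -15040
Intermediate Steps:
U(S, x) = -4*S
I(s, M) = s²
t = -940 (t = -3 + (-404 - 1*533) = -3 + (-404 - 533) = -3 - 937 = -940)
I(U(-1, 2), 1)*t = (-4*(-1))²*(-940) = 4²*(-940) = 16*(-940) = -15040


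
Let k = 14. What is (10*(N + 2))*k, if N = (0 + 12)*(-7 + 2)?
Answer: -8120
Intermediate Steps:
N = -60 (N = 12*(-5) = -60)
(10*(N + 2))*k = (10*(-60 + 2))*14 = (10*(-58))*14 = -580*14 = -8120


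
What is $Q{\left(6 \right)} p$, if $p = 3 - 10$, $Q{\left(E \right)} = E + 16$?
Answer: $-154$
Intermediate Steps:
$Q{\left(E \right)} = 16 + E$
$p = -7$ ($p = 3 - 10 = -7$)
$Q{\left(6 \right)} p = \left(16 + 6\right) \left(-7\right) = 22 \left(-7\right) = -154$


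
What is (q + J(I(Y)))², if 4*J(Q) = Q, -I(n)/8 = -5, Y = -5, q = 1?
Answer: 121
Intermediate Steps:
I(n) = 40 (I(n) = -8*(-5) = 40)
J(Q) = Q/4
(q + J(I(Y)))² = (1 + (¼)*40)² = (1 + 10)² = 11² = 121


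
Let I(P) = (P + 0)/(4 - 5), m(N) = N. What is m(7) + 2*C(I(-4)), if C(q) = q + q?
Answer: 23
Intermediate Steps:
I(P) = -P (I(P) = P/(-1) = P*(-1) = -P)
C(q) = 2*q
m(7) + 2*C(I(-4)) = 7 + 2*(2*(-1*(-4))) = 7 + 2*(2*4) = 7 + 2*8 = 7 + 16 = 23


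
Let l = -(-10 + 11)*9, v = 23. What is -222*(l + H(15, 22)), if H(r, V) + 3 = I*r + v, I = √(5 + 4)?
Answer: -12432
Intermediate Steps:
I = 3 (I = √9 = 3)
H(r, V) = 20 + 3*r (H(r, V) = -3 + (3*r + 23) = -3 + (23 + 3*r) = 20 + 3*r)
l = -9 ≈ -9.0000
-222*(l + H(15, 22)) = -222*(-9 + (20 + 3*15)) = -222*(-9 + (20 + 45)) = -222*(-9 + 65) = -222*56 = -12432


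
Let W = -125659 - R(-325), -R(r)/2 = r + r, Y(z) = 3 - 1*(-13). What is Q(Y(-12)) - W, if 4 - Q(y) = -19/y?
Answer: 2031427/16 ≈ 1.2696e+5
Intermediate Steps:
Y(z) = 16 (Y(z) = 3 + 13 = 16)
Q(y) = 4 + 19/y (Q(y) = 4 - (-19)/y = 4 + 19/y)
R(r) = -4*r (R(r) = -2*(r + r) = -4*r)
W = -126959 (W = -125659 - (-4)*(-325) = -125659 - 1*1300 = -125659 - 1300 = -126959)
Q(Y(-12)) - W = (4 + 19/16) - 1*(-126959) = (4 + 19*(1/16)) + 126959 = (4 + 19/16) + 126959 = 83/16 + 126959 = 2031427/16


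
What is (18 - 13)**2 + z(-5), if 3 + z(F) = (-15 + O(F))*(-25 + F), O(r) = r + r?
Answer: 772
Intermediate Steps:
O(r) = 2*r
z(F) = -3 + (-25 + F)*(-15 + 2*F) (z(F) = -3 + (-15 + 2*F)*(-25 + F) = -3 + (-25 + F)*(-15 + 2*F))
(18 - 13)**2 + z(-5) = (18 - 13)**2 + (372 - 65*(-5) + 2*(-5)**2) = 5**2 + (372 + 325 + 2*25) = 25 + (372 + 325 + 50) = 25 + 747 = 772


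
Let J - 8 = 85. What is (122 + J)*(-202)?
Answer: -43430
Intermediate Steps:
J = 93 (J = 8 + 85 = 93)
(122 + J)*(-202) = (122 + 93)*(-202) = 215*(-202) = -43430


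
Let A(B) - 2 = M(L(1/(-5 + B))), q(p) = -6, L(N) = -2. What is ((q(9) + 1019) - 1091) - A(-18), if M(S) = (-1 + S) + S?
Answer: -75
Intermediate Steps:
M(S) = -1 + 2*S
A(B) = -3 (A(B) = 2 + (-1 + 2*(-2)) = 2 + (-1 - 4) = 2 - 5 = -3)
((q(9) + 1019) - 1091) - A(-18) = ((-6 + 1019) - 1091) - 1*(-3) = (1013 - 1091) + 3 = -78 + 3 = -75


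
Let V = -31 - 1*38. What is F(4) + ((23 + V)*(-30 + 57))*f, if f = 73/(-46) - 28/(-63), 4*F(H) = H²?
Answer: 1423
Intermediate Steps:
F(H) = H²/4
V = -69 (V = -31 - 38 = -69)
f = -473/414 (f = 73*(-1/46) - 28*(-1/63) = -73/46 + 4/9 = -473/414 ≈ -1.1425)
F(4) + ((23 + V)*(-30 + 57))*f = (¼)*4² + ((23 - 69)*(-30 + 57))*(-473/414) = (¼)*16 - 46*27*(-473/414) = 4 - 1242*(-473/414) = 4 + 1419 = 1423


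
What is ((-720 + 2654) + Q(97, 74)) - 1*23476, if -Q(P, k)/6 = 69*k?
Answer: -52178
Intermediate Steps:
Q(P, k) = -414*k
((-720 + 2654) + Q(97, 74)) - 1*23476 = ((-720 + 2654) - 414*74) - 1*23476 = (1934 - 30636) - 23476 = -28702 - 23476 = -52178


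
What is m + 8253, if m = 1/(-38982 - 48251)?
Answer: 719933948/87233 ≈ 8253.0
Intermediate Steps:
m = -1/87233 (m = 1/(-87233) = -1/87233 ≈ -1.1464e-5)
m + 8253 = -1/87233 + 8253 = 719933948/87233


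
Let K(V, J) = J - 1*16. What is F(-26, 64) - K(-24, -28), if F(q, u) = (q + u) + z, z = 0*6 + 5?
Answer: 87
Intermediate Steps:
K(V, J) = -16 + J (K(V, J) = J - 16 = -16 + J)
z = 5 (z = 0 + 5 = 5)
F(q, u) = 5 + q + u (F(q, u) = (q + u) + 5 = 5 + q + u)
F(-26, 64) - K(-24, -28) = (5 - 26 + 64) - (-16 - 28) = 43 - 1*(-44) = 43 + 44 = 87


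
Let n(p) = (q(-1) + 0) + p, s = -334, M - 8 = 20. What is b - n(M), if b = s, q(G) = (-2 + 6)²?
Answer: -378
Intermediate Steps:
M = 28 (M = 8 + 20 = 28)
q(G) = 16 (q(G) = 4² = 16)
b = -334
n(p) = 16 + p (n(p) = (16 + 0) + p = 16 + p)
b - n(M) = -334 - (16 + 28) = -334 - 1*44 = -334 - 44 = -378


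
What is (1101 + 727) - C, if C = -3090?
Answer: 4918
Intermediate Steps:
(1101 + 727) - C = (1101 + 727) - 1*(-3090) = 1828 + 3090 = 4918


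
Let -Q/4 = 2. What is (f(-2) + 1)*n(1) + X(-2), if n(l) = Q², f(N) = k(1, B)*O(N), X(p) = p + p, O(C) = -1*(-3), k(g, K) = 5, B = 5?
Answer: 1020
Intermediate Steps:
O(C) = 3
X(p) = 2*p
f(N) = 15 (f(N) = 5*3 = 15)
Q = -8 (Q = -4*2 = -8)
n(l) = 64 (n(l) = (-8)² = 64)
(f(-2) + 1)*n(1) + X(-2) = (15 + 1)*64 + 2*(-2) = 16*64 - 4 = 1024 - 4 = 1020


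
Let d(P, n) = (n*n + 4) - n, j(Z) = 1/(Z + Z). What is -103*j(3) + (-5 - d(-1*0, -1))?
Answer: -169/6 ≈ -28.167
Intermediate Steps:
j(Z) = 1/(2*Z)
d(P, n) = 4 + n² - n (d(P, n) = (n² + 4) - n = (4 + n²) - n = 4 + n² - n)
-103*j(3) + (-5 - d(-1*0, -1)) = -103/(2*3) + (-5 - (4 + (-1)² - 1*(-1))) = -103/(2*3) + (-5 - (4 + 1 + 1)) = -103*⅙ + (-5 - 1*6) = -103/6 + (-5 - 6) = -103/6 - 11 = -169/6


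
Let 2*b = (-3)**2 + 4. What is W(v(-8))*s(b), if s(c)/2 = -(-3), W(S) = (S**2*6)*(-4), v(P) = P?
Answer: -9216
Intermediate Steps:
W(S) = -24*S**2 (W(S) = (6*S**2)*(-4) = -24*S**2)
b = 13/2 (b = ((-3)**2 + 4)/2 = (9 + 4)/2 = (1/2)*13 = 13/2 ≈ 6.5000)
s(c) = 6 (s(c) = 2*(-(-3)) = 2*(-1*(-3)) = 2*3 = 6)
W(v(-8))*s(b) = -24*(-8)**2*6 = -24*64*6 = -1536*6 = -9216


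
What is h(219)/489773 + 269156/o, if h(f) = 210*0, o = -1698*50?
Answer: -67289/21225 ≈ -3.1703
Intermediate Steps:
o = -84900
h(f) = 0
h(219)/489773 + 269156/o = 0/489773 + 269156/(-84900) = 0*(1/489773) + 269156*(-1/84900) = 0 - 67289/21225 = -67289/21225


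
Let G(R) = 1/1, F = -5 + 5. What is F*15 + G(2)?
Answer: 1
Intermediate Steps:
F = 0
G(R) = 1
F*15 + G(2) = 0*15 + 1 = 0 + 1 = 1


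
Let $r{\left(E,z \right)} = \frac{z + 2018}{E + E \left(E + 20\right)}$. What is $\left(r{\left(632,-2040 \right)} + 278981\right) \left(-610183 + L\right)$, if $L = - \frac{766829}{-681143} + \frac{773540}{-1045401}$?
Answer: $- \frac{6253108110890667307992344780}{36733429906045341} \approx -1.7023 \cdot 10^{11}$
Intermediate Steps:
$r{\left(E,z \right)} = \frac{2018 + z}{E + E \left(20 + E\right)}$
$L = \frac{274752447209}{712067573343}$ ($L = \left(-766829\right) \left(- \frac{1}{681143}\right) + 773540 \left(- \frac{1}{1045401}\right) = \frac{766829}{681143} - \frac{773540}{1045401} = \frac{274752447209}{712067573343} \approx 0.38585$)
$\left(r{\left(632,-2040 \right)} + 278981\right) \left(-610183 + L\right) = \left(\frac{2018 - 2040}{632 \left(21 + 632\right)} + 278981\right) \left(-610183 + \frac{274752447209}{712067573343}\right) = \left(\frac{1}{632} \cdot \frac{1}{653} \left(-22\right) + 278981\right) \left(- \frac{434491253352704560}{712067573343}\right) = \left(- \frac{11}{206348} + 278981\right) \left(- \frac{434491253352704560}{712067573343}\right) = \frac{57567171377}{206348} \left(- \frac{434491253352704560}{712067573343}\right) = - \frac{6253108110890667307992344780}{36733429906045341}$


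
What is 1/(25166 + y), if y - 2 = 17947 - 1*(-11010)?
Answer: 1/54125 ≈ 1.8476e-5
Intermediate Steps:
y = 28959 (y = 2 + (17947 - 1*(-11010)) = 2 + (17947 + 11010) = 2 + 28957 = 28959)
1/(25166 + y) = 1/(25166 + 28959) = 1/54125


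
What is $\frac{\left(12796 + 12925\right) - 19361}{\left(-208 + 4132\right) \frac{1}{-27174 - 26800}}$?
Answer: $- \frac{28606220}{327} \approx -87481.0$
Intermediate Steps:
$\frac{\left(12796 + 12925\right) - 19361}{\left(-208 + 4132\right) \frac{1}{-27174 - 26800}} = \frac{25721 - 19361}{3924 \frac{1}{-53974}} = \frac{6360}{3924 \left(- \frac{1}{53974}\right)} = \frac{6360}{- \frac{1962}{26987}} = 6360 \left(- \frac{26987}{1962}\right) = - \frac{28606220}{327}$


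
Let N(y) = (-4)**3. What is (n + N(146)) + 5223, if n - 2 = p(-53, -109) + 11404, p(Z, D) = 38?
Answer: 16603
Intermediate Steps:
N(y) = -64
n = 11444 (n = 2 + (38 + 11404) = 2 + 11442 = 11444)
(n + N(146)) + 5223 = (11444 - 64) + 5223 = 11380 + 5223 = 16603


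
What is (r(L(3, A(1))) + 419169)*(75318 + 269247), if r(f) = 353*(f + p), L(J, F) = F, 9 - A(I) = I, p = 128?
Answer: 160972843005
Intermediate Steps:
A(I) = 9 - I
r(f) = 45184 + 353*f (r(f) = 353*(f + 128) = 353*(128 + f) = 45184 + 353*f)
(r(L(3, A(1))) + 419169)*(75318 + 269247) = ((45184 + 353*(9 - 1*1)) + 419169)*(75318 + 269247) = ((45184 + 353*(9 - 1)) + 419169)*344565 = ((45184 + 353*8) + 419169)*344565 = ((45184 + 2824) + 419169)*344565 = (48008 + 419169)*344565 = 467177*344565 = 160972843005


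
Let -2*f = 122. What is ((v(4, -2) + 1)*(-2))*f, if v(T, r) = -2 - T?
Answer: -610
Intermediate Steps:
f = -61 (f = -½*122 = -61)
((v(4, -2) + 1)*(-2))*f = (((-2 - 1*4) + 1)*(-2))*(-61) = (((-2 - 4) + 1)*(-2))*(-61) = ((-6 + 1)*(-2))*(-61) = -5*(-2)*(-61) = 10*(-61) = -610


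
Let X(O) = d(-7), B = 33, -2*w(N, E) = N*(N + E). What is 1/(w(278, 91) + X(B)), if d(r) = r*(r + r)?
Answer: -1/51193 ≈ -1.9534e-5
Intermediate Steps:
w(N, E) = -N*(E + N)/2 (w(N, E) = -N*(N + E)/2 = -N*(E + N)/2)
d(r) = 2*r² (d(r) = r*(2*r) = 2*r²)
X(O) = 98 (X(O) = 2*(-7)² = 2*49 = 98)
1/(w(278, 91) + X(B)) = 1/(-½*278*(91 + 278) + 98) = 1/(-½*278*369 + 98) = 1/(-51291 + 98) = 1/(-51193) = -1/51193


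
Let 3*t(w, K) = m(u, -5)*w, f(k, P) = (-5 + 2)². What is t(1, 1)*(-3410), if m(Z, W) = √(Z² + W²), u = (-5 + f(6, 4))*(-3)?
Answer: -44330/3 ≈ -14777.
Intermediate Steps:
f(k, P) = 9 (f(k, P) = (-3)² = 9)
u = -12 (u = (-5 + 9)*(-3) = 4*(-3) = -12)
m(Z, W) = √(W² + Z²)
t(w, K) = 13*w/3 (t(w, K) = (√((-5)² + (-12)²)*w)/3 = (√(25 + 144)*w)/3 = (√169*w)/3 = (13*w)/3 = 13*w/3)
t(1, 1)*(-3410) = ((13/3)*1)*(-3410) = (13/3)*(-3410) = -44330/3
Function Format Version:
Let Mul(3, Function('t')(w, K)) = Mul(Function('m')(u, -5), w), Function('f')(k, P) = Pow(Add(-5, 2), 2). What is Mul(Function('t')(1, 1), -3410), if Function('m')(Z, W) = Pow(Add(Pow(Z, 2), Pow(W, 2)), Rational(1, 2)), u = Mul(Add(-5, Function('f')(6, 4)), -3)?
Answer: Rational(-44330, 3) ≈ -14777.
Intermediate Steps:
Function('f')(k, P) = 9 (Function('f')(k, P) = Pow(-3, 2) = 9)
u = -12 (u = Mul(Add(-5, 9), -3) = Mul(4, -3) = -12)
Function('m')(Z, W) = Pow(Add(Pow(W, 2), Pow(Z, 2)), Rational(1, 2))
Function('t')(w, K) = Mul(Rational(13, 3), w) (Function('t')(w, K) = Mul(Rational(1, 3), Mul(Pow(Add(Pow(-5, 2), Pow(-12, 2)), Rational(1, 2)), w)) = Mul(Rational(1, 3), Mul(Pow(Add(25, 144), Rational(1, 2)), w)) = Mul(Rational(1, 3), Mul(Pow(169, Rational(1, 2)), w)) = Mul(Rational(1, 3), Mul(13, w)) = Mul(Rational(13, 3), w))
Mul(Function('t')(1, 1), -3410) = Mul(Mul(Rational(13, 3), 1), -3410) = Mul(Rational(13, 3), -3410) = Rational(-44330, 3)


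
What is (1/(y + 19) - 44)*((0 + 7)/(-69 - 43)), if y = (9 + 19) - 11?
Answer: 1583/576 ≈ 2.7483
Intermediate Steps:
y = 17 (y = 28 - 11 = 17)
(1/(y + 19) - 44)*((0 + 7)/(-69 - 43)) = (1/(17 + 19) - 44)*((0 + 7)/(-69 - 43)) = (1/36 - 44)*(7/(-112)) = (1/36 - 44)*(7*(-1/112)) = -1583/36*(-1/16) = 1583/576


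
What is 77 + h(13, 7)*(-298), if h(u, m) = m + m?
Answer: -4095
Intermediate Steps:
h(u, m) = 2*m
77 + h(13, 7)*(-298) = 77 + (2*7)*(-298) = 77 + 14*(-298) = 77 - 4172 = -4095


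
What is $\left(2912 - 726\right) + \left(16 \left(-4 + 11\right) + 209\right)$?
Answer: $2507$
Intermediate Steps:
$\left(2912 - 726\right) + \left(16 \left(-4 + 11\right) + 209\right) = 2186 + \left(16 \cdot 7 + 209\right) = 2186 + \left(112 + 209\right) = 2186 + 321 = 2507$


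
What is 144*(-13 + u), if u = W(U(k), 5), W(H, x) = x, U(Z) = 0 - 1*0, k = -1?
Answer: -1152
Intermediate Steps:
U(Z) = 0 (U(Z) = 0 + 0 = 0)
u = 5
144*(-13 + u) = 144*(-13 + 5) = 144*(-8) = -1152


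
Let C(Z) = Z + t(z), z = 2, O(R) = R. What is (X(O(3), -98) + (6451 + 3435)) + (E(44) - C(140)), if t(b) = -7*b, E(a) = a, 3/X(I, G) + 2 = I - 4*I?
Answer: 107841/11 ≈ 9803.7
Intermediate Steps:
X(I, G) = 3/(-2 - 3*I) (X(I, G) = 3/(-2 + (I - 4*I)) = 3/(-2 - 3*I))
C(Z) = -14 + Z (C(Z) = Z - 7*2 = Z - 14 = -14 + Z)
(X(O(3), -98) + (6451 + 3435)) + (E(44) - C(140)) = (-3/(2 + 3*3) + (6451 + 3435)) + (44 - (-14 + 140)) = (-3/(2 + 9) + 9886) + (44 - 1*126) = (-3/11 + 9886) + (44 - 126) = (-3*1/11 + 9886) - 82 = (-3/11 + 9886) - 82 = 108743/11 - 82 = 107841/11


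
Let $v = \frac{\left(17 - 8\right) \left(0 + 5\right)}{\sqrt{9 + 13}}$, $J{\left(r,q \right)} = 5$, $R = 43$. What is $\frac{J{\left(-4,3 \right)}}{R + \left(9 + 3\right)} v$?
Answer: $\frac{45 \sqrt{22}}{242} \approx 0.87218$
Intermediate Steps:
$v = \frac{45 \sqrt{22}}{22}$ ($v = \frac{9 \cdot 5}{\sqrt{22}} = 45 \frac{\sqrt{22}}{22} = \frac{45 \sqrt{22}}{22} \approx 9.594$)
$\frac{J{\left(-4,3 \right)}}{R + \left(9 + 3\right)} v = \frac{5}{43 + \left(9 + 3\right)} \frac{45 \sqrt{22}}{22} = \frac{5}{43 + 12} \frac{45 \sqrt{22}}{22} = \frac{5}{55} \frac{45 \sqrt{22}}{22} = 5 \cdot \frac{1}{55} \frac{45 \sqrt{22}}{22} = \frac{\frac{45}{22} \sqrt{22}}{11} = \frac{45 \sqrt{22}}{242}$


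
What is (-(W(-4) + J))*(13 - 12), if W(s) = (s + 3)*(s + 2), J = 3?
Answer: -5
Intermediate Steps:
W(s) = (2 + s)*(3 + s) (W(s) = (3 + s)*(2 + s) = (2 + s)*(3 + s))
(-(W(-4) + J))*(13 - 12) = (-((6 + (-4)**2 + 5*(-4)) + 3))*(13 - 12) = -((6 + 16 - 20) + 3)*1 = -(2 + 3)*1 = -1*5*1 = -5*1 = -5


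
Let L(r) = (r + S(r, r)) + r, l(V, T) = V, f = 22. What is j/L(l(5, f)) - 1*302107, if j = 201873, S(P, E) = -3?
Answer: -273268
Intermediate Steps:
L(r) = -3 + 2*r (L(r) = (r - 3) + r = (-3 + r) + r = -3 + 2*r)
j/L(l(5, f)) - 1*302107 = 201873/(-3 + 2*5) - 1*302107 = 201873/(-3 + 10) - 302107 = 201873/7 - 302107 = 201873*(⅐) - 302107 = 28839 - 302107 = -273268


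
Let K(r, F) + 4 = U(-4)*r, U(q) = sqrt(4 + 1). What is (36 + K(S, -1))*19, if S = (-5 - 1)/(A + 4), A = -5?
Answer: 608 + 114*sqrt(5) ≈ 862.91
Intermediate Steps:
U(q) = sqrt(5)
S = 6 (S = (-5 - 1)/(-5 + 4) = -6/(-1) = -6*(-1) = 6)
K(r, F) = -4 + r*sqrt(5) (K(r, F) = -4 + sqrt(5)*r = -4 + r*sqrt(5))
(36 + K(S, -1))*19 = (36 + (-4 + 6*sqrt(5)))*19 = (32 + 6*sqrt(5))*19 = 608 + 114*sqrt(5)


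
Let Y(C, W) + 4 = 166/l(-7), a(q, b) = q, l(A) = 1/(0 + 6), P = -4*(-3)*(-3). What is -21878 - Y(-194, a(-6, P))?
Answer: -22870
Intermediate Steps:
P = -36 (P = 12*(-3) = -36)
l(A) = ⅙ (l(A) = 1/6 = ⅙)
Y(C, W) = 992 (Y(C, W) = -4 + 166/(⅙) = -4 + 166*6 = -4 + 996 = 992)
-21878 - Y(-194, a(-6, P)) = -21878 - 1*992 = -21878 - 992 = -22870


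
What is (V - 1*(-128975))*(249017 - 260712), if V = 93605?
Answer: -2603073100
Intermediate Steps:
(V - 1*(-128975))*(249017 - 260712) = (93605 - 1*(-128975))*(249017 - 260712) = (93605 + 128975)*(-11695) = 222580*(-11695) = -2603073100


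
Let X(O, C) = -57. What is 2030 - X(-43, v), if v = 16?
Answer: 2087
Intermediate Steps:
2030 - X(-43, v) = 2030 - 1*(-57) = 2030 + 57 = 2087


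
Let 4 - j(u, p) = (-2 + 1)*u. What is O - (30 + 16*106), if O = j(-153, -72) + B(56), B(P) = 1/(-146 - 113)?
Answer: -485626/259 ≈ -1875.0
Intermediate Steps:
B(P) = -1/259 (B(P) = 1/(-259) = -1/259)
j(u, p) = 4 + u (j(u, p) = 4 - (-2 + 1)*u = 4 - (-1)*u = 4 + u)
O = -38592/259 (O = (4 - 153) - 1/259 = -149 - 1/259 = -38592/259 ≈ -149.00)
O - (30 + 16*106) = -38592/259 - (30 + 16*106) = -38592/259 - (30 + 1696) = -38592/259 - 1*1726 = -38592/259 - 1726 = -485626/259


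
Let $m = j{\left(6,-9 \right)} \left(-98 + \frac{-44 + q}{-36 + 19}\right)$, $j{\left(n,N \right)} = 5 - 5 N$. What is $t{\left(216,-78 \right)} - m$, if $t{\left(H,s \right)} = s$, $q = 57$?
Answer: $\frac{82624}{17} \approx 4860.2$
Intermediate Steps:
$m = - \frac{83950}{17}$ ($m = \left(5 - -45\right) \left(-98 + \frac{-44 + 57}{-36 + 19}\right) = \left(5 + 45\right) \left(-98 + \frac{13}{-17}\right) = 50 \left(-98 + 13 \left(- \frac{1}{17}\right)\right) = 50 \left(-98 - \frac{13}{17}\right) = 50 \left(- \frac{1679}{17}\right) = - \frac{83950}{17} \approx -4938.2$)
$t{\left(216,-78 \right)} - m = -78 - - \frac{83950}{17} = -78 + \frac{83950}{17} = \frac{82624}{17}$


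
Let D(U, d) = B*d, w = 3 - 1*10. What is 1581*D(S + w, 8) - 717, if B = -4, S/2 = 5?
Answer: -51309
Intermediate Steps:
S = 10 (S = 2*5 = 10)
w = -7 (w = 3 - 10 = -7)
D(U, d) = -4*d
1581*D(S + w, 8) - 717 = 1581*(-4*8) - 717 = 1581*(-32) - 717 = -50592 - 717 = -51309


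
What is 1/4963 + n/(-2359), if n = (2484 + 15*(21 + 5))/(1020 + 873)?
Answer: -466575/1055367061 ≈ -0.00044210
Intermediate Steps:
n = 958/631 (n = (2484 + 15*26)/1893 = (2484 + 390)*(1/1893) = 2874*(1/1893) = 958/631 ≈ 1.5182)
1/4963 + n/(-2359) = 1/4963 + (958/631)/(-2359) = 1*(1/4963) + (958/631)*(-1/2359) = 1/4963 - 958/1488529 = -466575/1055367061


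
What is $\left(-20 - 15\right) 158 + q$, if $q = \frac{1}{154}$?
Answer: $- \frac{851619}{154} \approx -5530.0$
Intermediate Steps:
$q = \frac{1}{154} \approx 0.0064935$
$\left(-20 - 15\right) 158 + q = \left(-20 - 15\right) 158 + \frac{1}{154} = \left(-35\right) 158 + \frac{1}{154} = -5530 + \frac{1}{154} = - \frac{851619}{154}$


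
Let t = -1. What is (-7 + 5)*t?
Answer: 2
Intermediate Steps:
(-7 + 5)*t = (-7 + 5)*(-1) = -2*(-1) = 2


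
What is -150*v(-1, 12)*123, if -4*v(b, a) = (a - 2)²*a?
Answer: 5535000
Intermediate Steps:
v(b, a) = -a*(-2 + a)²/4 (v(b, a) = -(a - 2)²*a/4 = -(-2 + a)²*a/4 = -a*(-2 + a)²/4)
-150*v(-1, 12)*123 = -(-75)*12*(-2 + 12)²/2*123 = -(-75)*12*10²/2*123 = -(-75)*12*100/2*123 = -150*(-300)*123 = 45000*123 = 5535000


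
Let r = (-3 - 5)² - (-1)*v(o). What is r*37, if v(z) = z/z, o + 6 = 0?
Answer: 2405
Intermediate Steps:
o = -6 (o = -6 + 0 = -6)
v(z) = 1
r = 65 (r = (-3 - 5)² - (-1) = (-8)² - 1*(-1) = 64 + 1 = 65)
r*37 = 65*37 = 2405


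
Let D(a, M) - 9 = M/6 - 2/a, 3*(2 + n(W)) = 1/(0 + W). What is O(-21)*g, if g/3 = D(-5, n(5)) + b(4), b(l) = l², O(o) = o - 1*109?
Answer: -29341/3 ≈ -9780.3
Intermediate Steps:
n(W) = -2 + 1/(3*W) (n(W) = -2 + 1/(3*(0 + W)) = -2 + 1/(3*W))
O(o) = -109 + o (O(o) = o - 109 = -109 + o)
D(a, M) = 9 - 2/a + M/6 (D(a, M) = 9 + (M/6 - 2/a) = 9 + (-2/a + M/6) = 9 - 2/a + M/6)
g = 2257/30 (g = 3*((9 - 2/(-5) + (-2 + (⅓)/5)/6) + 4²) = 3*((9 - 2*(-⅕) + (-2 + (⅓)*(⅕))/6) + 16) = 3*((9 + ⅖ + (-2 + 1/15)/6) + 16) = 3*((9 + ⅖ + (⅙)*(-29/15)) + 16) = 3*((9 + ⅖ - 29/90) + 16) = 3*(817/90 + 16) = 3*(2257/90) = 2257/30 ≈ 75.233)
O(-21)*g = (-109 - 21)*(2257/30) = -130*2257/30 = -29341/3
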